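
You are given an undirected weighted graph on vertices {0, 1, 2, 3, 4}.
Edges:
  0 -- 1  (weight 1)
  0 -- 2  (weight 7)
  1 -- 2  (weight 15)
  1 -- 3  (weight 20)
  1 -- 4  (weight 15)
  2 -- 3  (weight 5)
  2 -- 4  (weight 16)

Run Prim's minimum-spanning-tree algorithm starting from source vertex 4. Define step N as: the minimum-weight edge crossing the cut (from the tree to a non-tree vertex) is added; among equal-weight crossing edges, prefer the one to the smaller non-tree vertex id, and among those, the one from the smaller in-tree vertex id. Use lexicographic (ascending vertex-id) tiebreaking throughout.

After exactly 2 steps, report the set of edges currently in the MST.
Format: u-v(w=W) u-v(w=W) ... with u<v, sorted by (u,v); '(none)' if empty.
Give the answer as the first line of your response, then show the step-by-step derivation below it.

0-1(w=1) 1-4(w=15)

step 1: add edge 1-4 (w=15); MST = {1-4(w=15)}
step 2: add edge 0-1 (w=1); MST = {0-1(w=1) 1-4(w=15)}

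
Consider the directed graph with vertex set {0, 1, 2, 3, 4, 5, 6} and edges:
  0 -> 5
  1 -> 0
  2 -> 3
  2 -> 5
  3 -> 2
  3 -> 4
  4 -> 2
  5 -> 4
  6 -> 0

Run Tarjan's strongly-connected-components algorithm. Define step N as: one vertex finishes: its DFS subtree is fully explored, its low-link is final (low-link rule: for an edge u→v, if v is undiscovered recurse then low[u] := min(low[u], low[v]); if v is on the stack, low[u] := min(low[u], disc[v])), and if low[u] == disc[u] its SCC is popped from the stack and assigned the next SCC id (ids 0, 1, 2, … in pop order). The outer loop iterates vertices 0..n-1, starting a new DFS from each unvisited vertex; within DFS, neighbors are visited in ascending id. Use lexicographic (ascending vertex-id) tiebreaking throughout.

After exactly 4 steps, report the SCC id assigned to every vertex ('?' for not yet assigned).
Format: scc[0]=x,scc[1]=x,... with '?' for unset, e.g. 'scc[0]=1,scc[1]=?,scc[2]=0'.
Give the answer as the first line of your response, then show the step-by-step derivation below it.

scc[0]=?,scc[1]=?,scc[2]=0,scc[3]=0,scc[4]=0,scc[5]=0,scc[6]=?

step 1: low=(low[0]=0,low[1]=?,low[2]=3,low[3]=2,low[4]=2,low[5]=1,low[6]=?); scc=(scc[0]=?,scc[1]=?,scc[2]=?,scc[3]=?,scc[4]=?,scc[5]=?,scc[6]=?)
step 2: low=(low[0]=0,low[1]=?,low[2]=1,low[3]=2,low[4]=2,low[5]=1,low[6]=?); scc=(scc[0]=?,scc[1]=?,scc[2]=?,scc[3]=?,scc[4]=?,scc[5]=?,scc[6]=?)
step 3: low=(low[0]=0,low[1]=?,low[2]=1,low[3]=2,low[4]=1,low[5]=1,low[6]=?); scc=(scc[0]=?,scc[1]=?,scc[2]=?,scc[3]=?,scc[4]=?,scc[5]=?,scc[6]=?)
step 4: low=(low[0]=0,low[1]=?,low[2]=1,low[3]=2,low[4]=1,low[5]=1,low[6]=?); scc=(scc[0]=?,scc[1]=?,scc[2]=0,scc[3]=0,scc[4]=0,scc[5]=0,scc[6]=?)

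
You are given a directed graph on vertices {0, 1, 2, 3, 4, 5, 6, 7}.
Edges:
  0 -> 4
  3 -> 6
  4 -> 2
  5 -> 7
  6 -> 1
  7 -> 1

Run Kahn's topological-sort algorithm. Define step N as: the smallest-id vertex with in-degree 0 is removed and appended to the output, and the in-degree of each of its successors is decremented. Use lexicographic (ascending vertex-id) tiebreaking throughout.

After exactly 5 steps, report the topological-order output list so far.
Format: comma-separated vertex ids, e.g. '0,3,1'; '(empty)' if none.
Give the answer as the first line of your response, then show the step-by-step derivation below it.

0,3,4,2,5

step 1: output 0; order=[0]; indeg=(0,2,1,0,0,0,1,1)
step 2: output 3; order=[0,3]; indeg=(0,2,1,0,0,0,0,1)
step 3: output 4; order=[0,3,4]; indeg=(0,2,0,0,0,0,0,1)
step 4: output 2; order=[0,3,4,2]; indeg=(0,2,0,0,0,0,0,1)
step 5: output 5; order=[0,3,4,2,5]; indeg=(0,2,0,0,0,0,0,0)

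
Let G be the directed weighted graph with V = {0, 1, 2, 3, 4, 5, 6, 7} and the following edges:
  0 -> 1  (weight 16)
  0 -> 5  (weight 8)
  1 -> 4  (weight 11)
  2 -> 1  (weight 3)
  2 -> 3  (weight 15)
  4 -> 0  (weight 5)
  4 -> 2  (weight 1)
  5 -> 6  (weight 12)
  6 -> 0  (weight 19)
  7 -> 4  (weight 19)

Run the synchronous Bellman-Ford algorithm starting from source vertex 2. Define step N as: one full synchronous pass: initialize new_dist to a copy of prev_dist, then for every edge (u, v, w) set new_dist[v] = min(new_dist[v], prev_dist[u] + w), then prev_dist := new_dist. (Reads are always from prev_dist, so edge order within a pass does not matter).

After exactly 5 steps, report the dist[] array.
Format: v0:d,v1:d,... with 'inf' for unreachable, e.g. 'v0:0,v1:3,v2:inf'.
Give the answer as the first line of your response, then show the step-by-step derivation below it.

v0:19,v1:3,v2:0,v3:15,v4:14,v5:27,v6:39,v7:inf

step 1: dist = v0:inf,v1:3,v2:0,v3:15,v4:inf,v5:inf,v6:inf,v7:inf
step 2: dist = v0:inf,v1:3,v2:0,v3:15,v4:14,v5:inf,v6:inf,v7:inf
step 3: dist = v0:19,v1:3,v2:0,v3:15,v4:14,v5:inf,v6:inf,v7:inf
step 4: dist = v0:19,v1:3,v2:0,v3:15,v4:14,v5:27,v6:inf,v7:inf
step 5: dist = v0:19,v1:3,v2:0,v3:15,v4:14,v5:27,v6:39,v7:inf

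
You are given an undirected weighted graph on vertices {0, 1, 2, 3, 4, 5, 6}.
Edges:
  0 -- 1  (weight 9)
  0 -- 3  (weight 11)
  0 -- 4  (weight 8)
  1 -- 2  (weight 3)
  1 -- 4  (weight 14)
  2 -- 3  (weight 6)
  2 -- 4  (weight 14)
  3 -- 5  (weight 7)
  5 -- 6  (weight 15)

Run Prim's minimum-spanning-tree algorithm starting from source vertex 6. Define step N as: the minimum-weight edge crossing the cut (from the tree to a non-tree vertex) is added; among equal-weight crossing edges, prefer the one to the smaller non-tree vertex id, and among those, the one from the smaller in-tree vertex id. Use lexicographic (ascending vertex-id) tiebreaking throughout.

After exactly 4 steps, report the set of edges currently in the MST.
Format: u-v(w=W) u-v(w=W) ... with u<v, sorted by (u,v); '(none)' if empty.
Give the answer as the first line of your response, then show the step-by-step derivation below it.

1-2(w=3) 2-3(w=6) 3-5(w=7) 5-6(w=15)

step 1: add edge 5-6 (w=15); MST = {5-6(w=15)}
step 2: add edge 3-5 (w=7); MST = {3-5(w=7) 5-6(w=15)}
step 3: add edge 2-3 (w=6); MST = {2-3(w=6) 3-5(w=7) 5-6(w=15)}
step 4: add edge 1-2 (w=3); MST = {1-2(w=3) 2-3(w=6) 3-5(w=7) 5-6(w=15)}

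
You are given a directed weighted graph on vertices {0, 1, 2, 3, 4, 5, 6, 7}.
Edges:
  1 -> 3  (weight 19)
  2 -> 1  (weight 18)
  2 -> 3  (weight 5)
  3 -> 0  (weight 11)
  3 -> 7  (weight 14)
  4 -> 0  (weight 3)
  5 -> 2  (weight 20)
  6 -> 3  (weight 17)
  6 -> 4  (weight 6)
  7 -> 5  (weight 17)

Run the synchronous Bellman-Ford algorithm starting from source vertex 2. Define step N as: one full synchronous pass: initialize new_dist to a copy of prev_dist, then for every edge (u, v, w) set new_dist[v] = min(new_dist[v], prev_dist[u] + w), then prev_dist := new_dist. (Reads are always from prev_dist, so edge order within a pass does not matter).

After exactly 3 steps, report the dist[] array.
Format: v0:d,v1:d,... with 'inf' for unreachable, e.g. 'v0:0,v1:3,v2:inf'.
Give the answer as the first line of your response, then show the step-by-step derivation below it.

v0:16,v1:18,v2:0,v3:5,v4:inf,v5:36,v6:inf,v7:19

step 1: dist = v0:inf,v1:18,v2:0,v3:5,v4:inf,v5:inf,v6:inf,v7:inf
step 2: dist = v0:16,v1:18,v2:0,v3:5,v4:inf,v5:inf,v6:inf,v7:19
step 3: dist = v0:16,v1:18,v2:0,v3:5,v4:inf,v5:36,v6:inf,v7:19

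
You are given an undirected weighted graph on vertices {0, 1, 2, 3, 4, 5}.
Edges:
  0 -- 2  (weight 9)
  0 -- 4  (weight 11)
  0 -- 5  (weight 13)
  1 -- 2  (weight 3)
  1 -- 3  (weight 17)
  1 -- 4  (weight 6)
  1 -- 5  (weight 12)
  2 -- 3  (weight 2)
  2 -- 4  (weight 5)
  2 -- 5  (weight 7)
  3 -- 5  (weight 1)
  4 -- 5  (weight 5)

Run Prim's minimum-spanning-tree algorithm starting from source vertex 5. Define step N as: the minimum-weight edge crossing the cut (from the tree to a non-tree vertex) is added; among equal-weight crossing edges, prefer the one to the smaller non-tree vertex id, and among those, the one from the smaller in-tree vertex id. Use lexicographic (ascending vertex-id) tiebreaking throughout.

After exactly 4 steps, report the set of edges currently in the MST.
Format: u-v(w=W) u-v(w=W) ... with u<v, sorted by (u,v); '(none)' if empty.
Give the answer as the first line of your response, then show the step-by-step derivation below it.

1-2(w=3) 2-3(w=2) 2-4(w=5) 3-5(w=1)

step 1: add edge 3-5 (w=1); MST = {3-5(w=1)}
step 2: add edge 2-3 (w=2); MST = {2-3(w=2) 3-5(w=1)}
step 3: add edge 1-2 (w=3); MST = {1-2(w=3) 2-3(w=2) 3-5(w=1)}
step 4: add edge 2-4 (w=5); MST = {1-2(w=3) 2-3(w=2) 2-4(w=5) 3-5(w=1)}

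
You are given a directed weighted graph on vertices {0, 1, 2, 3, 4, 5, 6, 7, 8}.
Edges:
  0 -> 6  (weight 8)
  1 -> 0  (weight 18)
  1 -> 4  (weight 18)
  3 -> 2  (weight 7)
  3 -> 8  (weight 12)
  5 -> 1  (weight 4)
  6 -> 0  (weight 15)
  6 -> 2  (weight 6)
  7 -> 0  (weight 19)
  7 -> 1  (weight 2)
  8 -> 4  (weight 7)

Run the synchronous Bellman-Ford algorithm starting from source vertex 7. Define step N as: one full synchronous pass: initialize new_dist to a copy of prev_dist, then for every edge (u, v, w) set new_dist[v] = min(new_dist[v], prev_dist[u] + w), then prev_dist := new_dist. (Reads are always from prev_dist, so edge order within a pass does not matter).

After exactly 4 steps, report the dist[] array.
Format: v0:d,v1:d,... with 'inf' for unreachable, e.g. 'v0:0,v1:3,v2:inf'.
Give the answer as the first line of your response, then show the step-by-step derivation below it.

v0:19,v1:2,v2:33,v3:inf,v4:20,v5:inf,v6:27,v7:0,v8:inf

step 1: dist = v0:19,v1:2,v2:inf,v3:inf,v4:inf,v5:inf,v6:inf,v7:0,v8:inf
step 2: dist = v0:19,v1:2,v2:inf,v3:inf,v4:20,v5:inf,v6:27,v7:0,v8:inf
step 3: dist = v0:19,v1:2,v2:33,v3:inf,v4:20,v5:inf,v6:27,v7:0,v8:inf
step 4: dist = v0:19,v1:2,v2:33,v3:inf,v4:20,v5:inf,v6:27,v7:0,v8:inf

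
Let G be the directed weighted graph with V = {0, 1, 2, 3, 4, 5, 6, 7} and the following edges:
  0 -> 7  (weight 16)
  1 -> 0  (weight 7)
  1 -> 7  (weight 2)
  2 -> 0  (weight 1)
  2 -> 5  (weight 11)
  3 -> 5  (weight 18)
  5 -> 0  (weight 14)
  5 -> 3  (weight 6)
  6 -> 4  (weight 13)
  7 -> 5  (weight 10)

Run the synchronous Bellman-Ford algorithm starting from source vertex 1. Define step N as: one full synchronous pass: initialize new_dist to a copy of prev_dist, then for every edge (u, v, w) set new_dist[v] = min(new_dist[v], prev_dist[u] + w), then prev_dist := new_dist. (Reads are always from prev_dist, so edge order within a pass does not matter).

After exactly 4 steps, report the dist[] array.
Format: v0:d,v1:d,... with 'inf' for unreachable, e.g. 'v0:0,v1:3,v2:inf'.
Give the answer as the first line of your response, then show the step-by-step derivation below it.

v0:7,v1:0,v2:inf,v3:18,v4:inf,v5:12,v6:inf,v7:2

step 1: dist = v0:7,v1:0,v2:inf,v3:inf,v4:inf,v5:inf,v6:inf,v7:2
step 2: dist = v0:7,v1:0,v2:inf,v3:inf,v4:inf,v5:12,v6:inf,v7:2
step 3: dist = v0:7,v1:0,v2:inf,v3:18,v4:inf,v5:12,v6:inf,v7:2
step 4: dist = v0:7,v1:0,v2:inf,v3:18,v4:inf,v5:12,v6:inf,v7:2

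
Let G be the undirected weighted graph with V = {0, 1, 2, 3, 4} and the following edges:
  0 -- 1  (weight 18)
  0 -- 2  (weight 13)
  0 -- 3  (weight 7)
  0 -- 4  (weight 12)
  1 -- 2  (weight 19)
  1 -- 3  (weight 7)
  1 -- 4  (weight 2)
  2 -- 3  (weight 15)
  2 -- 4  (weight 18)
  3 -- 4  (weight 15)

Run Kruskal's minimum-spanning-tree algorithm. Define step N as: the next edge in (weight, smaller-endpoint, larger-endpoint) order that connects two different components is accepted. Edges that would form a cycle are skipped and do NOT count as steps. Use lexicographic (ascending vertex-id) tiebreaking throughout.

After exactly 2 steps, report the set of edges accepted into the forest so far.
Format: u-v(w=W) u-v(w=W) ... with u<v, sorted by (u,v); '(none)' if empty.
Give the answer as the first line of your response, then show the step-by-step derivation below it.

0-3(w=7) 1-4(w=2)

step 1: add edge 1-4 (w=2); MST = {1-4(w=2)}
step 2: add edge 0-3 (w=7); MST = {0-3(w=7) 1-4(w=2)}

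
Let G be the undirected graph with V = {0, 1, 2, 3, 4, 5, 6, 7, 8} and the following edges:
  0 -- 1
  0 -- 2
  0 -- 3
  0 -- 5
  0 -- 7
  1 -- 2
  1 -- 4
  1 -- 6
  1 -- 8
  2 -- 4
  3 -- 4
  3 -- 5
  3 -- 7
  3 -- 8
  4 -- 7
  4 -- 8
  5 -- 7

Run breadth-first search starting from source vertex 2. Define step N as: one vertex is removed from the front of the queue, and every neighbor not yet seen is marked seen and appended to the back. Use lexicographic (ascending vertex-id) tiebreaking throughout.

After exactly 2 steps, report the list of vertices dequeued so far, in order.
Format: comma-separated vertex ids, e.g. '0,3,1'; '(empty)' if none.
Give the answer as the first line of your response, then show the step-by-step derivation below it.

2,0

step 1: dequeue 2; queue=[0,1,4]; order=2
step 2: dequeue 0; queue=[1,4,3,5,7]; order=2,0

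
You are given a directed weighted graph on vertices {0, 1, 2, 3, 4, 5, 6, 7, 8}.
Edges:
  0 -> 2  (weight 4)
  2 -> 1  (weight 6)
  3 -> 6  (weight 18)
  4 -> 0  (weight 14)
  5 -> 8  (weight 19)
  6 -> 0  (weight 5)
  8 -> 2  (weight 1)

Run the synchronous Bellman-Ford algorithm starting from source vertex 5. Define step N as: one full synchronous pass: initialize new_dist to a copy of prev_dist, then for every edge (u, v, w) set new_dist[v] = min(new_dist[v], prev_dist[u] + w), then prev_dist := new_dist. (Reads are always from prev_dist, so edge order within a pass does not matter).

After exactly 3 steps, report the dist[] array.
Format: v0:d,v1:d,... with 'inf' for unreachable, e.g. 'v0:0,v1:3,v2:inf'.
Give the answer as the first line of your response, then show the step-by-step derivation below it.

v0:inf,v1:26,v2:20,v3:inf,v4:inf,v5:0,v6:inf,v7:inf,v8:19

step 1: dist = v0:inf,v1:inf,v2:inf,v3:inf,v4:inf,v5:0,v6:inf,v7:inf,v8:19
step 2: dist = v0:inf,v1:inf,v2:20,v3:inf,v4:inf,v5:0,v6:inf,v7:inf,v8:19
step 3: dist = v0:inf,v1:26,v2:20,v3:inf,v4:inf,v5:0,v6:inf,v7:inf,v8:19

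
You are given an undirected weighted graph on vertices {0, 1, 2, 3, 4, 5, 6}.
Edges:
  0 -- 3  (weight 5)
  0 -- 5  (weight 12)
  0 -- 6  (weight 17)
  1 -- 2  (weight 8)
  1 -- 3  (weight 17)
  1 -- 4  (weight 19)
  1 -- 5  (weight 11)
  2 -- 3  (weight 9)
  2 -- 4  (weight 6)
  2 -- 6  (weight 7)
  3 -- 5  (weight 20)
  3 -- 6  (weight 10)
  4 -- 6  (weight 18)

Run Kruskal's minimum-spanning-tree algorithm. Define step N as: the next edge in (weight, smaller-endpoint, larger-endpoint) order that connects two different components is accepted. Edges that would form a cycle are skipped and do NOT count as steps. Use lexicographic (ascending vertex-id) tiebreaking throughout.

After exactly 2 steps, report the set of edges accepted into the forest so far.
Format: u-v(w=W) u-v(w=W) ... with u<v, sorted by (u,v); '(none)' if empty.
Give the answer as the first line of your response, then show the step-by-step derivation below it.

0-3(w=5) 2-4(w=6)

step 1: add edge 0-3 (w=5); MST = {0-3(w=5)}
step 2: add edge 2-4 (w=6); MST = {0-3(w=5) 2-4(w=6)}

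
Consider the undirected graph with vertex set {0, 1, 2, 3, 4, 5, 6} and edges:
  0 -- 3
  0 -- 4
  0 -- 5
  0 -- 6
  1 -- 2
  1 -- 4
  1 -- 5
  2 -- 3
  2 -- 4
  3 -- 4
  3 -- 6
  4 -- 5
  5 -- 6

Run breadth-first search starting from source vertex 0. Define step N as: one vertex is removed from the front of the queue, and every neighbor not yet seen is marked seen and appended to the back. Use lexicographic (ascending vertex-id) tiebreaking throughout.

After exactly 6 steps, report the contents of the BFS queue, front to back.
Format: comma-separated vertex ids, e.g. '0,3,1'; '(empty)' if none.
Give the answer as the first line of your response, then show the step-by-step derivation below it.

1

step 1: dequeue 0; queue=[3,4,5,6]; order=0
step 2: dequeue 3; queue=[4,5,6,2]; order=0,3
step 3: dequeue 4; queue=[5,6,2,1]; order=0,3,4
step 4: dequeue 5; queue=[6,2,1]; order=0,3,4,5
step 5: dequeue 6; queue=[2,1]; order=0,3,4,5,6
step 6: dequeue 2; queue=[1]; order=0,3,4,5,6,2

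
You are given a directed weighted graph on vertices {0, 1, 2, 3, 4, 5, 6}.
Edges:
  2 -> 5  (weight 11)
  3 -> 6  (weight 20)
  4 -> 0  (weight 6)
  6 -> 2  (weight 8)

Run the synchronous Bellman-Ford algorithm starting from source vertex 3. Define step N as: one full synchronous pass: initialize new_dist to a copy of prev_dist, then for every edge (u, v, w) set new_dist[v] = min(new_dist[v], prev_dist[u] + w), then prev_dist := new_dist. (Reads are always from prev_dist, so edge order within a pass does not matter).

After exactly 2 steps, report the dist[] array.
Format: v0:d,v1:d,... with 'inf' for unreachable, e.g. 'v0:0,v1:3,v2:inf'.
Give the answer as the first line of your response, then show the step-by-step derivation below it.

v0:inf,v1:inf,v2:28,v3:0,v4:inf,v5:inf,v6:20

step 1: dist = v0:inf,v1:inf,v2:inf,v3:0,v4:inf,v5:inf,v6:20
step 2: dist = v0:inf,v1:inf,v2:28,v3:0,v4:inf,v5:inf,v6:20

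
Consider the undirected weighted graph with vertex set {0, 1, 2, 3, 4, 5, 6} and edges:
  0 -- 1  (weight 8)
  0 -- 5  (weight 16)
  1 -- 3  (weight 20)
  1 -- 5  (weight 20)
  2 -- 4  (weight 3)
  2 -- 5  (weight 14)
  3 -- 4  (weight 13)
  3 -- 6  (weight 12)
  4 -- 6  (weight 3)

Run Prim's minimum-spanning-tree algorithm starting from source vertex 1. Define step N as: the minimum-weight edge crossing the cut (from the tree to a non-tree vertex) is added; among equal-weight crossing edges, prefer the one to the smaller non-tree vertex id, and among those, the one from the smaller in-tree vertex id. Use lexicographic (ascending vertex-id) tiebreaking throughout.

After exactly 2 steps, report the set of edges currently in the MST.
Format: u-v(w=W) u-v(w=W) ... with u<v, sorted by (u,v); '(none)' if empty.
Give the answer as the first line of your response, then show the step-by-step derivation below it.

0-1(w=8) 0-5(w=16)

step 1: add edge 0-1 (w=8); MST = {0-1(w=8)}
step 2: add edge 0-5 (w=16); MST = {0-1(w=8) 0-5(w=16)}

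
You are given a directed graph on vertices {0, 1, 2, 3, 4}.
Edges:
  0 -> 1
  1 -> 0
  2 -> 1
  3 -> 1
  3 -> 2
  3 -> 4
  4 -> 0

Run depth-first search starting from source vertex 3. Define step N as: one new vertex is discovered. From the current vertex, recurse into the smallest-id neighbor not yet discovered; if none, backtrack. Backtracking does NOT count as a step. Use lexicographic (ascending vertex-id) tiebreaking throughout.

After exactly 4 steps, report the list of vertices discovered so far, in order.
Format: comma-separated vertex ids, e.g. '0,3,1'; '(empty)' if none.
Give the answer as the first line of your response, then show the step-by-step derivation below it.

3,1,0,2

step 1: discover 3; path=3; order=3
step 2: discover 1; path=3>1; order=3,1
step 3: discover 0; path=3>1>0; order=3,1,0
step 4: discover 2; path=3>2; order=3,1,0,2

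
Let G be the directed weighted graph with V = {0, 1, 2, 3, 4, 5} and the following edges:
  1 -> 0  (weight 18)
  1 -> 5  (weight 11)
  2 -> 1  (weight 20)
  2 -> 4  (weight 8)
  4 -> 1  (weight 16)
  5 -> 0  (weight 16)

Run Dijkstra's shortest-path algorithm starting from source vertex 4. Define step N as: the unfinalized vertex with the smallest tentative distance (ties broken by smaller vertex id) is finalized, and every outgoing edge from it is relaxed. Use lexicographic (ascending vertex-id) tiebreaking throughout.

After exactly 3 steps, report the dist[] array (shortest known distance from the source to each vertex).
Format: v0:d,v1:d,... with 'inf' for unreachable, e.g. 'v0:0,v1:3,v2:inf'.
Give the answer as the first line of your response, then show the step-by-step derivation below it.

v0:34,v1:16,v2:inf,v3:inf,v4:0,v5:27

step 1: dist = v0:inf,v1:16,v2:inf,v3:inf,v4:0,v5:inf
step 2: dist = v0:34,v1:16,v2:inf,v3:inf,v4:0,v5:27
step 3: dist = v0:34,v1:16,v2:inf,v3:inf,v4:0,v5:27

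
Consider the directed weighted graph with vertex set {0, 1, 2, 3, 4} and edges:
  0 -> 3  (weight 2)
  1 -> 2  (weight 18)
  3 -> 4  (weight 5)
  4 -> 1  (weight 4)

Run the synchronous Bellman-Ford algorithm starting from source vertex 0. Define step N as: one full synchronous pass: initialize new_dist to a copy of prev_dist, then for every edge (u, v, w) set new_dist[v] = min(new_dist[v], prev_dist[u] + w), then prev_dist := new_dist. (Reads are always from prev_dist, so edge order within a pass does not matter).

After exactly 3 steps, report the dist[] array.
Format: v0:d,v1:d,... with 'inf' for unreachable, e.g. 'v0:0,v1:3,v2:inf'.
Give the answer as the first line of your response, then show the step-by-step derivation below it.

v0:0,v1:11,v2:inf,v3:2,v4:7

step 1: dist = v0:0,v1:inf,v2:inf,v3:2,v4:inf
step 2: dist = v0:0,v1:inf,v2:inf,v3:2,v4:7
step 3: dist = v0:0,v1:11,v2:inf,v3:2,v4:7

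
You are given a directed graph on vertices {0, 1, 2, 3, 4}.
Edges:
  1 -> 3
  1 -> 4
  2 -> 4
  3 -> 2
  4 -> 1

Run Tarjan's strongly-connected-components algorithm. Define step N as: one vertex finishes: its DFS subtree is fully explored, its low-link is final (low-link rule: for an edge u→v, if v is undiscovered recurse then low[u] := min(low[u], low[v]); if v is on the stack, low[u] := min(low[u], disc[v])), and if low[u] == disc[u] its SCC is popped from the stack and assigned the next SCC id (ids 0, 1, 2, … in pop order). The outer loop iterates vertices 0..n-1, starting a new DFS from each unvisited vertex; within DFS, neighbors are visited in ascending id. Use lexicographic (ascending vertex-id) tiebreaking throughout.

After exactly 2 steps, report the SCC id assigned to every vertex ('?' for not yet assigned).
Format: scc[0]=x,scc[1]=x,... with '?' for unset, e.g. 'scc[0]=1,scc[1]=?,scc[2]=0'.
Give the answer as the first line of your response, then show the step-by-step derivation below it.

scc[0]=0,scc[1]=?,scc[2]=?,scc[3]=?,scc[4]=?

step 1: low=(low[0]=0,low[1]=?,low[2]=?,low[3]=?,low[4]=?); scc=(scc[0]=0,scc[1]=?,scc[2]=?,scc[3]=?,scc[4]=?)
step 2: low=(low[0]=0,low[1]=1,low[2]=3,low[3]=2,low[4]=1); scc=(scc[0]=0,scc[1]=?,scc[2]=?,scc[3]=?,scc[4]=?)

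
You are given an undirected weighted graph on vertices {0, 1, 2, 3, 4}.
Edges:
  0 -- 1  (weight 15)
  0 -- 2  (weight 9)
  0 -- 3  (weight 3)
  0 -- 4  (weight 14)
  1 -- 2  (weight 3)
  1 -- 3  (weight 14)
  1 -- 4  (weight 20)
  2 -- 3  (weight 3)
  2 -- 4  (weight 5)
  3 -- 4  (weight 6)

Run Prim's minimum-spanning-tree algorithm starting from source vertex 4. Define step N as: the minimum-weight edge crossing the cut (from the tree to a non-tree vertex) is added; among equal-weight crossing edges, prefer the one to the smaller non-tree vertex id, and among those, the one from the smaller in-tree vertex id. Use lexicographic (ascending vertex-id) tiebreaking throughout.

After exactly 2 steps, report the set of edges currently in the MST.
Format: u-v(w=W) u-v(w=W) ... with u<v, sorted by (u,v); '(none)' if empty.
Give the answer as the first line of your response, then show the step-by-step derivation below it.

1-2(w=3) 2-4(w=5)

step 1: add edge 2-4 (w=5); MST = {2-4(w=5)}
step 2: add edge 1-2 (w=3); MST = {1-2(w=3) 2-4(w=5)}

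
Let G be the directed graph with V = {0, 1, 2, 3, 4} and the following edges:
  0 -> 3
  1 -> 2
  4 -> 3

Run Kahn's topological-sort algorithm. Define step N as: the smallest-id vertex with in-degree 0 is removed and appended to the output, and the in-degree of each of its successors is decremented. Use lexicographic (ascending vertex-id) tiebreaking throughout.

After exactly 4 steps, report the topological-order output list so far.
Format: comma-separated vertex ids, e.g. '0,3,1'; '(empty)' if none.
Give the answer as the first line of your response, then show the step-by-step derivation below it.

0,1,2,4

step 1: output 0; order=[0]; indeg=(0,0,1,1,0)
step 2: output 1; order=[0,1]; indeg=(0,0,0,1,0)
step 3: output 2; order=[0,1,2]; indeg=(0,0,0,1,0)
step 4: output 4; order=[0,1,2,4]; indeg=(0,0,0,0,0)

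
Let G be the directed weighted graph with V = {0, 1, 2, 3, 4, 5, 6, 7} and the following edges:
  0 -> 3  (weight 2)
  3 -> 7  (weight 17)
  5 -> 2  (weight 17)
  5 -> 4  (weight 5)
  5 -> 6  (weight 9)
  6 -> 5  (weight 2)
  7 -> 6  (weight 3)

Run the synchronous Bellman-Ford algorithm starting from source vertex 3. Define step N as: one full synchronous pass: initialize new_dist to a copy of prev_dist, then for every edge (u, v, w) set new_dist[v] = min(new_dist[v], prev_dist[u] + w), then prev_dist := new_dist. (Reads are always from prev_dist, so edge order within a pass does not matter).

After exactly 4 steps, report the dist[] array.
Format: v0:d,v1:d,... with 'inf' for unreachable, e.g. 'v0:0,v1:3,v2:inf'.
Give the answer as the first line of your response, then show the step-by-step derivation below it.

v0:inf,v1:inf,v2:39,v3:0,v4:27,v5:22,v6:20,v7:17

step 1: dist = v0:inf,v1:inf,v2:inf,v3:0,v4:inf,v5:inf,v6:inf,v7:17
step 2: dist = v0:inf,v1:inf,v2:inf,v3:0,v4:inf,v5:inf,v6:20,v7:17
step 3: dist = v0:inf,v1:inf,v2:inf,v3:0,v4:inf,v5:22,v6:20,v7:17
step 4: dist = v0:inf,v1:inf,v2:39,v3:0,v4:27,v5:22,v6:20,v7:17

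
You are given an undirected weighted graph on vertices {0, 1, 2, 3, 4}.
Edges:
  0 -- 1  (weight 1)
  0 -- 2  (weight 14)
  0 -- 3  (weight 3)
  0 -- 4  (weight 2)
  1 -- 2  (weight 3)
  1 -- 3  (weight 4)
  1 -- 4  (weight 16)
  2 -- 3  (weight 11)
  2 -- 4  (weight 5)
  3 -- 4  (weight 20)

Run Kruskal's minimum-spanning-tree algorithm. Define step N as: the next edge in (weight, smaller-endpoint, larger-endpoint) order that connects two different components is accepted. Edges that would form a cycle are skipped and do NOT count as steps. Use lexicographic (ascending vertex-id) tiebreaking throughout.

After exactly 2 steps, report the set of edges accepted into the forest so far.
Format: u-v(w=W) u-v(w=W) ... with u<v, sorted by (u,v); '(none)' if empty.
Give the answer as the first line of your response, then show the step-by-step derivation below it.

0-1(w=1) 0-4(w=2)

step 1: add edge 0-1 (w=1); MST = {0-1(w=1)}
step 2: add edge 0-4 (w=2); MST = {0-1(w=1) 0-4(w=2)}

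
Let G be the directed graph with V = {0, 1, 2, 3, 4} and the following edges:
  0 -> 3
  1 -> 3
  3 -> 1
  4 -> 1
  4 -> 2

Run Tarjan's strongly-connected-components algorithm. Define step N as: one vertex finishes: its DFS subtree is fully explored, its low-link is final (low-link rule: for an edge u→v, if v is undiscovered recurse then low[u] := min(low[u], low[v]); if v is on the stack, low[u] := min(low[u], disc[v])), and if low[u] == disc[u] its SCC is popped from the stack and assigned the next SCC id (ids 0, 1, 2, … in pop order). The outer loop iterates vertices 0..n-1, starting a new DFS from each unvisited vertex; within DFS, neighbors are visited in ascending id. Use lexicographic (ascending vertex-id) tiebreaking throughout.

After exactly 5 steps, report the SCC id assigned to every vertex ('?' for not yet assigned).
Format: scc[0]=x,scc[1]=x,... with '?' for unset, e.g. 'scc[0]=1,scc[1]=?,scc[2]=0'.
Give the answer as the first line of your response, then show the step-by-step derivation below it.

scc[0]=1,scc[1]=0,scc[2]=2,scc[3]=0,scc[4]=3

step 1: low=(low[0]=0,low[1]=1,low[2]=?,low[3]=1,low[4]=?); scc=(scc[0]=?,scc[1]=?,scc[2]=?,scc[3]=?,scc[4]=?)
step 2: low=(low[0]=0,low[1]=1,low[2]=?,low[3]=1,low[4]=?); scc=(scc[0]=?,scc[1]=0,scc[2]=?,scc[3]=0,scc[4]=?)
step 3: low=(low[0]=0,low[1]=1,low[2]=?,low[3]=1,low[4]=?); scc=(scc[0]=1,scc[1]=0,scc[2]=?,scc[3]=0,scc[4]=?)
step 4: low=(low[0]=0,low[1]=1,low[2]=3,low[3]=1,low[4]=?); scc=(scc[0]=1,scc[1]=0,scc[2]=2,scc[3]=0,scc[4]=?)
step 5: low=(low[0]=0,low[1]=1,low[2]=3,low[3]=1,low[4]=4); scc=(scc[0]=1,scc[1]=0,scc[2]=2,scc[3]=0,scc[4]=3)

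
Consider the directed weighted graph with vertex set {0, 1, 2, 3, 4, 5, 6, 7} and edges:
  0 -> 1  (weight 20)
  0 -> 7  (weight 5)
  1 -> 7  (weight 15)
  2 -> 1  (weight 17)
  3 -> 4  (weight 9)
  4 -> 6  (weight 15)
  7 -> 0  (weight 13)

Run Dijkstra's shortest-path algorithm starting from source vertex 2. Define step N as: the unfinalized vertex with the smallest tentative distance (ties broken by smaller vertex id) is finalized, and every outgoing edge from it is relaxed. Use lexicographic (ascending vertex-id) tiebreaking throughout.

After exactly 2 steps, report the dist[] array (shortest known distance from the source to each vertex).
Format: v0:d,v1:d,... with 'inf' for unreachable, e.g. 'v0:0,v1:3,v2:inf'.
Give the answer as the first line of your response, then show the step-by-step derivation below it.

v0:inf,v1:17,v2:0,v3:inf,v4:inf,v5:inf,v6:inf,v7:32

step 1: dist = v0:inf,v1:17,v2:0,v3:inf,v4:inf,v5:inf,v6:inf,v7:inf
step 2: dist = v0:inf,v1:17,v2:0,v3:inf,v4:inf,v5:inf,v6:inf,v7:32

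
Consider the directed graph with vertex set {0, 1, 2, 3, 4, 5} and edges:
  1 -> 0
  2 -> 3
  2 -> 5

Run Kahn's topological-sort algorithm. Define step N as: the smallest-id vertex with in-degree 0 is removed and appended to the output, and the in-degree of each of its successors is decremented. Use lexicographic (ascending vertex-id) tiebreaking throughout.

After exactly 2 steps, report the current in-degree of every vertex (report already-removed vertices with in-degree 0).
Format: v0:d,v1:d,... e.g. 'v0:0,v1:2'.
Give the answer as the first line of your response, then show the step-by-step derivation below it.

v0:0,v1:0,v2:0,v3:1,v4:0,v5:1

step 1: output 1; order=[1]; indeg=(0,0,0,1,0,1)
step 2: output 0; order=[1,0]; indeg=(0,0,0,1,0,1)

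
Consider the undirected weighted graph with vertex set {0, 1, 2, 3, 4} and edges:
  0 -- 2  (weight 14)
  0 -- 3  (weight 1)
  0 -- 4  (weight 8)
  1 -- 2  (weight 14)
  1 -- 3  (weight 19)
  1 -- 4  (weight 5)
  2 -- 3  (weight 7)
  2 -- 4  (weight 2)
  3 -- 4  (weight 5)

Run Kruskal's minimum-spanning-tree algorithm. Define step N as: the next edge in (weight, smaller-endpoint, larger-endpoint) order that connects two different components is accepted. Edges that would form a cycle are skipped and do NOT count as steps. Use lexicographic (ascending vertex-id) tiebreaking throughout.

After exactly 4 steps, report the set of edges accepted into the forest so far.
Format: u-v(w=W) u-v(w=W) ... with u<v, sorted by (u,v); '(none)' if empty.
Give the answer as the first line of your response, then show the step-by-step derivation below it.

0-3(w=1) 1-4(w=5) 2-4(w=2) 3-4(w=5)

step 1: add edge 0-3 (w=1); MST = {0-3(w=1)}
step 2: add edge 2-4 (w=2); MST = {0-3(w=1) 2-4(w=2)}
step 3: add edge 1-4 (w=5); MST = {0-3(w=1) 1-4(w=5) 2-4(w=2)}
step 4: add edge 3-4 (w=5); MST = {0-3(w=1) 1-4(w=5) 2-4(w=2) 3-4(w=5)}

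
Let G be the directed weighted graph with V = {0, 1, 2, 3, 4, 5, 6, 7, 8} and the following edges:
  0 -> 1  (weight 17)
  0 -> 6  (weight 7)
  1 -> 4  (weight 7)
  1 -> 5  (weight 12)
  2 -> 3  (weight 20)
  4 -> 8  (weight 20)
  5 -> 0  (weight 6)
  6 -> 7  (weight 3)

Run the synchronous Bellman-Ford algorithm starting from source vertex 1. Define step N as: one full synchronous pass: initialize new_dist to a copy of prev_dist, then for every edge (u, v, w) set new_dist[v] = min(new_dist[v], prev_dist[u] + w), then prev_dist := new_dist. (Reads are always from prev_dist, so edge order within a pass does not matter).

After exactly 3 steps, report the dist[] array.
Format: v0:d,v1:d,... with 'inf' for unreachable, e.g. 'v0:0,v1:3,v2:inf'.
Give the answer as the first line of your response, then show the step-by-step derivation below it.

v0:18,v1:0,v2:inf,v3:inf,v4:7,v5:12,v6:25,v7:inf,v8:27

step 1: dist = v0:inf,v1:0,v2:inf,v3:inf,v4:7,v5:12,v6:inf,v7:inf,v8:inf
step 2: dist = v0:18,v1:0,v2:inf,v3:inf,v4:7,v5:12,v6:inf,v7:inf,v8:27
step 3: dist = v0:18,v1:0,v2:inf,v3:inf,v4:7,v5:12,v6:25,v7:inf,v8:27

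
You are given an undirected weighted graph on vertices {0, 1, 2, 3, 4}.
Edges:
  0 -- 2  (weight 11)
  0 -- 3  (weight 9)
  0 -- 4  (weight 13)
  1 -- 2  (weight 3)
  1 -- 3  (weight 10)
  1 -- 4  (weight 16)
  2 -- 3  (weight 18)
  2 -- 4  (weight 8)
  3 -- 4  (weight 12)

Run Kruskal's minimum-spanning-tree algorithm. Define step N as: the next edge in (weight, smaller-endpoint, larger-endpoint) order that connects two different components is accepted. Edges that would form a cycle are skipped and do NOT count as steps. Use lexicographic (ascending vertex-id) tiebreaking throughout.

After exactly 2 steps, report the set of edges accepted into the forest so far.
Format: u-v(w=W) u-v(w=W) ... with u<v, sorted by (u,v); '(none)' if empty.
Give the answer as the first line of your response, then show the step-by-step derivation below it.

1-2(w=3) 2-4(w=8)

step 1: add edge 1-2 (w=3); MST = {1-2(w=3)}
step 2: add edge 2-4 (w=8); MST = {1-2(w=3) 2-4(w=8)}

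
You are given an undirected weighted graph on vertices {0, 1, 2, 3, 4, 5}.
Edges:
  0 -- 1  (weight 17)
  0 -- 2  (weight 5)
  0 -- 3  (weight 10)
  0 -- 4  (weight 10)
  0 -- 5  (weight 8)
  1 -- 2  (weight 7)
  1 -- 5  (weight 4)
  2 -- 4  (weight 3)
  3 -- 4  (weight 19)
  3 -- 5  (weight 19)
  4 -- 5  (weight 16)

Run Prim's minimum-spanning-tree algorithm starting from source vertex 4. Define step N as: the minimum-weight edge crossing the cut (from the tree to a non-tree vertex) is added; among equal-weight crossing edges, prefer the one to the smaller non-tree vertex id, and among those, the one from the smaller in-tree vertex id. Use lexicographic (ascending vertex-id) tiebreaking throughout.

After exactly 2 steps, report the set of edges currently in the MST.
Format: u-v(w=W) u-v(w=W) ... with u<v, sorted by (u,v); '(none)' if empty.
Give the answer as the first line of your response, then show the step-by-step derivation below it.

0-2(w=5) 2-4(w=3)

step 1: add edge 2-4 (w=3); MST = {2-4(w=3)}
step 2: add edge 0-2 (w=5); MST = {0-2(w=5) 2-4(w=3)}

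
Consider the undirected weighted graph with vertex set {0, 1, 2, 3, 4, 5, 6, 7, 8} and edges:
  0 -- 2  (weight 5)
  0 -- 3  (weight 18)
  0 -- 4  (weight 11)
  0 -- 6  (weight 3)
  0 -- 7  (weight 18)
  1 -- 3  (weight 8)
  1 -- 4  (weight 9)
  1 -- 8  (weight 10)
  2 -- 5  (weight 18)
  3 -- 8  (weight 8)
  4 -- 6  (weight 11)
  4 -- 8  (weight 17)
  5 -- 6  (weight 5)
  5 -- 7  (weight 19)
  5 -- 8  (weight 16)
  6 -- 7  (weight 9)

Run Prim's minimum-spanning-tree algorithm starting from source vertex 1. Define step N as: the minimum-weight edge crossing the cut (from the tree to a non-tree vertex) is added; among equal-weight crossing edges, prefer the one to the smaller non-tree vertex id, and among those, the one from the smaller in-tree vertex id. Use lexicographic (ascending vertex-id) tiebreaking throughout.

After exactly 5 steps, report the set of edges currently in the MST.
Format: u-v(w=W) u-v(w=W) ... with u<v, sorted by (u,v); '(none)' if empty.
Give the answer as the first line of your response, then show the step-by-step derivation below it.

0-4(w=11) 0-6(w=3) 1-3(w=8) 1-4(w=9) 3-8(w=8)

step 1: add edge 1-3 (w=8); MST = {1-3(w=8)}
step 2: add edge 3-8 (w=8); MST = {1-3(w=8) 3-8(w=8)}
step 3: add edge 1-4 (w=9); MST = {1-3(w=8) 1-4(w=9) 3-8(w=8)}
step 4: add edge 0-4 (w=11); MST = {0-4(w=11) 1-3(w=8) 1-4(w=9) 3-8(w=8)}
step 5: add edge 0-6 (w=3); MST = {0-4(w=11) 0-6(w=3) 1-3(w=8) 1-4(w=9) 3-8(w=8)}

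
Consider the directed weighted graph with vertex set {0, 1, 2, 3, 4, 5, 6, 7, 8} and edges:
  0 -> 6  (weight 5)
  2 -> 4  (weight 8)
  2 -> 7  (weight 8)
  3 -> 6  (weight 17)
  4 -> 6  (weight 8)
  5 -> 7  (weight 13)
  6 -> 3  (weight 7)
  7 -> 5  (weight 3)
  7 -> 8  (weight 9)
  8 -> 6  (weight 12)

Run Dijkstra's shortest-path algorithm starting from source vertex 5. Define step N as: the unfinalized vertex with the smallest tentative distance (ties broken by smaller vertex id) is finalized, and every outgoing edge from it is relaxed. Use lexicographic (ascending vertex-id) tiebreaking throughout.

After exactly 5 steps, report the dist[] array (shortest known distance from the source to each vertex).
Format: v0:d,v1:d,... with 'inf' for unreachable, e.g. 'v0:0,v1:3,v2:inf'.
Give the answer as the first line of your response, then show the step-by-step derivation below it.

v0:inf,v1:inf,v2:inf,v3:41,v4:inf,v5:0,v6:34,v7:13,v8:22

step 1: dist = v0:inf,v1:inf,v2:inf,v3:inf,v4:inf,v5:0,v6:inf,v7:13,v8:inf
step 2: dist = v0:inf,v1:inf,v2:inf,v3:inf,v4:inf,v5:0,v6:inf,v7:13,v8:22
step 3: dist = v0:inf,v1:inf,v2:inf,v3:inf,v4:inf,v5:0,v6:34,v7:13,v8:22
step 4: dist = v0:inf,v1:inf,v2:inf,v3:41,v4:inf,v5:0,v6:34,v7:13,v8:22
step 5: dist = v0:inf,v1:inf,v2:inf,v3:41,v4:inf,v5:0,v6:34,v7:13,v8:22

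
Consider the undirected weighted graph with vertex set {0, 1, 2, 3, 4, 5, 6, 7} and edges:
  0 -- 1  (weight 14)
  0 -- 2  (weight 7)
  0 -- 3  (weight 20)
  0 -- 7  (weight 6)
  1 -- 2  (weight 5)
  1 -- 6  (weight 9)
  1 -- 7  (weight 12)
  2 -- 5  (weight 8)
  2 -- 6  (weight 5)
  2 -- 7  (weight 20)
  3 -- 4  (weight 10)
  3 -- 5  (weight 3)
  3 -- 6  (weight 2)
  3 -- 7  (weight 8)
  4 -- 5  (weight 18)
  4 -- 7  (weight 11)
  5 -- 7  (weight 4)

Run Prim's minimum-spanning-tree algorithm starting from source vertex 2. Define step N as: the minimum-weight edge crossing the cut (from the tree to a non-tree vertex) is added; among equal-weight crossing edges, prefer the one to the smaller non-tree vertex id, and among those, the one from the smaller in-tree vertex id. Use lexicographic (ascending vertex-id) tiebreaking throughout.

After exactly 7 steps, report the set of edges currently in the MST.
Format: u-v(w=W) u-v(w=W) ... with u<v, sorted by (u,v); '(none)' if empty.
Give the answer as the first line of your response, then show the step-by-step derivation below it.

0-7(w=6) 1-2(w=5) 2-6(w=5) 3-4(w=10) 3-5(w=3) 3-6(w=2) 5-7(w=4)

step 1: add edge 1-2 (w=5); MST = {1-2(w=5)}
step 2: add edge 2-6 (w=5); MST = {1-2(w=5) 2-6(w=5)}
step 3: add edge 3-6 (w=2); MST = {1-2(w=5) 2-6(w=5) 3-6(w=2)}
step 4: add edge 3-5 (w=3); MST = {1-2(w=5) 2-6(w=5) 3-5(w=3) 3-6(w=2)}
step 5: add edge 5-7 (w=4); MST = {1-2(w=5) 2-6(w=5) 3-5(w=3) 3-6(w=2) 5-7(w=4)}
step 6: add edge 0-7 (w=6); MST = {0-7(w=6) 1-2(w=5) 2-6(w=5) 3-5(w=3) 3-6(w=2) 5-7(w=4)}
step 7: add edge 3-4 (w=10); MST = {0-7(w=6) 1-2(w=5) 2-6(w=5) 3-4(w=10) 3-5(w=3) 3-6(w=2) 5-7(w=4)}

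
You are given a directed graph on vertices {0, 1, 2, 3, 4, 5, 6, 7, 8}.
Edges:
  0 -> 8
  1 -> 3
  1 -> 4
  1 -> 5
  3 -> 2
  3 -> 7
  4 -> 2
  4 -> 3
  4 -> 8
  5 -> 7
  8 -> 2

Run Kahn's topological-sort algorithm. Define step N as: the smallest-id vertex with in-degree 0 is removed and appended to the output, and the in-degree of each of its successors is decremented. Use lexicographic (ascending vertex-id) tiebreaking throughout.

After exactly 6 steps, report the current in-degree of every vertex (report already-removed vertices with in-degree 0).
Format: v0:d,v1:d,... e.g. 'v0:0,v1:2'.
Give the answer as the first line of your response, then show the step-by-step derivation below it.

v0:0,v1:0,v2:1,v3:0,v4:0,v5:0,v6:0,v7:0,v8:0

step 1: output 0; order=[0]; indeg=(0,0,3,2,1,1,0,2,1)
step 2: output 1; order=[0,1]; indeg=(0,0,3,1,0,0,0,2,1)
step 3: output 4; order=[0,1,4]; indeg=(0,0,2,0,0,0,0,2,0)
step 4: output 3; order=[0,1,4,3]; indeg=(0,0,1,0,0,0,0,1,0)
step 5: output 5; order=[0,1,4,3,5]; indeg=(0,0,1,0,0,0,0,0,0)
step 6: output 6; order=[0,1,4,3,5,6]; indeg=(0,0,1,0,0,0,0,0,0)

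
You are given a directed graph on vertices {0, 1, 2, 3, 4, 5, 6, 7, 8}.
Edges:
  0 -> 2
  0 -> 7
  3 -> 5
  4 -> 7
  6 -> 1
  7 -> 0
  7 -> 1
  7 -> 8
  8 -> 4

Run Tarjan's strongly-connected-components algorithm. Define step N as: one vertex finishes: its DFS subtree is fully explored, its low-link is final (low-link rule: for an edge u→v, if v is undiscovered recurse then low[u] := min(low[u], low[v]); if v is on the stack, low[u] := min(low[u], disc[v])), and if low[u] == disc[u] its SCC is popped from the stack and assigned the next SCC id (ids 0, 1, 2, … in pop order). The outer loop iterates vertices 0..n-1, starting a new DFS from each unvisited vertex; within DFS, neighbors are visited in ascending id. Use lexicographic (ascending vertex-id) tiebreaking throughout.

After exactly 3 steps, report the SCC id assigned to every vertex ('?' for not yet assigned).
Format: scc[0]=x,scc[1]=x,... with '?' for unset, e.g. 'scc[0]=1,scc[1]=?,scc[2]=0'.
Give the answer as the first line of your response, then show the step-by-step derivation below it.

scc[0]=?,scc[1]=1,scc[2]=0,scc[3]=?,scc[4]=?,scc[5]=?,scc[6]=?,scc[7]=?,scc[8]=?

step 1: low=(low[0]=0,low[1]=?,low[2]=1,low[3]=?,low[4]=?,low[5]=?,low[6]=?,low[7]=?,low[8]=?); scc=(scc[0]=?,scc[1]=?,scc[2]=0,scc[3]=?,scc[4]=?,scc[5]=?,scc[6]=?,scc[7]=?,scc[8]=?)
step 2: low=(low[0]=0,low[1]=3,low[2]=1,low[3]=?,low[4]=?,low[5]=?,low[6]=?,low[7]=0,low[8]=?); scc=(scc[0]=?,scc[1]=1,scc[2]=0,scc[3]=?,scc[4]=?,scc[5]=?,scc[6]=?,scc[7]=?,scc[8]=?)
step 3: low=(low[0]=0,low[1]=3,low[2]=1,low[3]=?,low[4]=2,low[5]=?,low[6]=?,low[7]=0,low[8]=4); scc=(scc[0]=?,scc[1]=1,scc[2]=0,scc[3]=?,scc[4]=?,scc[5]=?,scc[6]=?,scc[7]=?,scc[8]=?)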